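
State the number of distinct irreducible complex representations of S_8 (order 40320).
22

Working: The number of irreducible complex representations of a finite group equals its number of conjugacy classes. Conjugacy classes in S_8 correspond to cycle types, i.e. partitions of 8; there are p(8) = 22 of them, so S_8 (order 40320) has exactly 22 irreducible complex representations.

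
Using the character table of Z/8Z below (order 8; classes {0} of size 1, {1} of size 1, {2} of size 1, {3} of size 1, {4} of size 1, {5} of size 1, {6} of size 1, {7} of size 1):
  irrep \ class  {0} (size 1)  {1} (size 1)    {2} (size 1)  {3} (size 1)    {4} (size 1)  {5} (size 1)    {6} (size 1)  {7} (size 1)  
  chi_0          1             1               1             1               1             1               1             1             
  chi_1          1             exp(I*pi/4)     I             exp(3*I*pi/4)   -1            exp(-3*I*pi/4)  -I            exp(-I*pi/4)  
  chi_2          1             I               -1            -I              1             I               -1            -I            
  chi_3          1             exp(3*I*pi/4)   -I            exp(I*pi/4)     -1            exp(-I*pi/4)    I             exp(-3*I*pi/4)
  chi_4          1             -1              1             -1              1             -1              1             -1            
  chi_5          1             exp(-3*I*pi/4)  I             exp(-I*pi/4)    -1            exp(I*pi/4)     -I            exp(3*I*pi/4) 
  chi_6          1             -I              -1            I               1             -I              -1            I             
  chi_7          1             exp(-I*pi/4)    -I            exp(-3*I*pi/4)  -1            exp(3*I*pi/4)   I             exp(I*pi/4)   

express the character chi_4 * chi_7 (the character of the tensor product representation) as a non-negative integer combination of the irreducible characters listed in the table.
chi_4 tensor chi_7 = chi_3 (all other irreducibles have multiplicity 0).

Solution. The character of a tensor product is the pointwise product (chi_4 * chi_7)(C) = chi_4(C) * chi_7(C):
  {0}: (1)*(1), {1}: (-1)*(exp(-I*pi/4)), {2}: (1)*(-I), {3}: (-1)*(exp(-3*I*pi/4)), {4}: (1)*(-1), {5}: (-1)*(exp(3*I*pi/4)), {6}: (1)*(I), {7}: (-1)*(exp(I*pi/4))
so (chi_4 * chi_7) takes values
  {0} -> 1, {1} -> -exp(-I*pi/4), {2} -> -I, {3} -> -exp(-3*I*pi/4), {4} -> -1, {5} -> -exp(3*I*pi/4), {6} -> I, {7} -> -exp(I*pi/4).
Now take the inner product of this character with each irreducible chi from the table, <chi_4*chi_7, chi> = (1/8) sum_C |C| (chi_4*chi_7)(C) conj(chi(C)):
  <chi_4*chi_7, chi_0> = (1/8)[1*(1)*conj(1) + 1*(-exp(-I*pi/4))*conj(1) + 1*(-I)*conj(1) + 1*(-exp(-3*I*pi/4))*conj(1) + 1*(-1)*conj(1) + 1*(-exp(3*I*pi/4))*conj(1) + 1*(I)*conj(1) + 1*(-exp(I*pi/4))*conj(1)]
      = (1/8)[(1) + (-exp(-I*pi/4)) + (-I) + (-exp(-3*I*pi/4)) + (-1) + (-exp(3*I*pi/4)) + (I) + (-exp(I*pi/4))] = 0/8 = 0
  <chi_4*chi_7, chi_1> = (1/8)[1*(1)*conj(1) + 1*(-exp(-I*pi/4))*conj(exp(I*pi/4)) + 1*(-I)*conj(I) + 1*(-exp(-3*I*pi/4))*conj(exp(3*I*pi/4)) + 1*(-1)*conj(-1) + 1*(-exp(3*I*pi/4))*conj(exp(-3*I*pi/4)) + 1*(I)*conj(-I) + 1*(-exp(I*pi/4))*conj(exp(-I*pi/4))]
      = (1/8)[(1) + (I) + (-1) + (-I) + (1) + (I) + (-1) + (-I)] = 0/8 = 0
  <chi_4*chi_7, chi_2> = (1/8)[1*(1)*conj(1) + 1*(-exp(-I*pi/4))*conj(I) + 1*(-I)*conj(-1) + 1*(-exp(-3*I*pi/4))*conj(-I) + 1*(-1)*conj(1) + 1*(-exp(3*I*pi/4))*conj(I) + 1*(I)*conj(-1) + 1*(-exp(I*pi/4))*conj(-I)]
      = (1/8)[(1) + (exp(I*pi/4)) + (I) + (-exp(-I*pi/4)) + (-1) + (exp(-3*I*pi/4)) + (-I) + (-exp(3*I*pi/4))] = 0/8 = 0
  <chi_4*chi_7, chi_3> = (1/8)[1*(1)*conj(1) + 1*(-exp(-I*pi/4))*conj(exp(3*I*pi/4)) + 1*(-I)*conj(-I) + 1*(-exp(-3*I*pi/4))*conj(exp(I*pi/4)) + 1*(-1)*conj(-1) + 1*(-exp(3*I*pi/4))*conj(exp(-I*pi/4)) + 1*(I)*conj(I) + 1*(-exp(I*pi/4))*conj(exp(-3*I*pi/4))]
      = (1/8)[(1) + (1) + (1) + (1) + (1) + (1) + (1) + (1)] = 8/8 = 1
  <chi_4*chi_7, chi_4> = (1/8)[1*(1)*conj(1) + 1*(-exp(-I*pi/4))*conj(-1) + 1*(-I)*conj(1) + 1*(-exp(-3*I*pi/4))*conj(-1) + 1*(-1)*conj(1) + 1*(-exp(3*I*pi/4))*conj(-1) + 1*(I)*conj(1) + 1*(-exp(I*pi/4))*conj(-1)]
      = (1/8)[(1) + (exp(-I*pi/4)) + (-I) + (exp(-3*I*pi/4)) + (-1) + (exp(3*I*pi/4)) + (I) + (exp(I*pi/4))] = 0/8 = 0
  <chi_4*chi_7, chi_5> = (1/8)[1*(1)*conj(1) + 1*(-exp(-I*pi/4))*conj(exp(-3*I*pi/4)) + 1*(-I)*conj(I) + 1*(-exp(-3*I*pi/4))*conj(exp(-I*pi/4)) + 1*(-1)*conj(-1) + 1*(-exp(3*I*pi/4))*conj(exp(I*pi/4)) + 1*(I)*conj(-I) + 1*(-exp(I*pi/4))*conj(exp(3*I*pi/4))]
      = (1/8)[(1) + (-I) + (-1) + (I) + (1) + (-I) + (-1) + (I)] = 0/8 = 0
  <chi_4*chi_7, chi_6> = (1/8)[1*(1)*conj(1) + 1*(-exp(-I*pi/4))*conj(-I) + 1*(-I)*conj(-1) + 1*(-exp(-3*I*pi/4))*conj(I) + 1*(-1)*conj(1) + 1*(-exp(3*I*pi/4))*conj(-I) + 1*(I)*conj(-1) + 1*(-exp(I*pi/4))*conj(I)]
      = (1/8)[(1) + (-exp(I*pi/4)) + (I) + (exp(-I*pi/4)) + (-1) + (-exp(-3*I*pi/4)) + (-I) + (exp(3*I*pi/4))] = 0/8 = 0
  <chi_4*chi_7, chi_7> = (1/8)[1*(1)*conj(1) + 1*(-exp(-I*pi/4))*conj(exp(-I*pi/4)) + 1*(-I)*conj(-I) + 1*(-exp(-3*I*pi/4))*conj(exp(-3*I*pi/4)) + 1*(-1)*conj(-1) + 1*(-exp(3*I*pi/4))*conj(exp(3*I*pi/4)) + 1*(I)*conj(I) + 1*(-exp(I*pi/4))*conj(exp(I*pi/4))]
      = (1/8)[(1) + (-1) + (1) + (-1) + (1) + (-1) + (1) + (-1)] = 0/8 = 0
(Exp terms are combined using exp(i*s)*conj(exp(i*t)) = exp(i*(s-t)), and sums of them are collapsed using the identity that for every m > 1 the m distinct m-th roots of unity sum to 0, e.g. 1 + exp(2*I*pi/3) + exp(-2*I*pi/3) = 0.)
Hence the multiplicities are chi_3: 1. Dimension check: dim(chi_4)*dim(chi_7) = 1*1 = 1 and sum (mult * dim) = 1*1 = 1.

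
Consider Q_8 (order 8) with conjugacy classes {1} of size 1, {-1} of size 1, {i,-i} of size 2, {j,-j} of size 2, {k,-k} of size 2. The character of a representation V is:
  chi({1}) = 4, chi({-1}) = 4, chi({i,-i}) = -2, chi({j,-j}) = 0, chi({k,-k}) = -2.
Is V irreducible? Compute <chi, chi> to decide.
Not irreducible (reducible): <chi, chi> = 6 > 1.

Details: <chi, chi> = (1/|G|) sum_C |C| * |chi(C)|^2 = (1/8)[1*|4|^2 + 1*|4|^2 + 2*|-2|^2 + 2*|0|^2 + 2*|-2|^2]
  = (1/8)[(16) + (16) + (8) + (0) + (8)] = 48/8 = 6.
A character is irreducible iff <chi, chi> = 1, so this representation is reducible.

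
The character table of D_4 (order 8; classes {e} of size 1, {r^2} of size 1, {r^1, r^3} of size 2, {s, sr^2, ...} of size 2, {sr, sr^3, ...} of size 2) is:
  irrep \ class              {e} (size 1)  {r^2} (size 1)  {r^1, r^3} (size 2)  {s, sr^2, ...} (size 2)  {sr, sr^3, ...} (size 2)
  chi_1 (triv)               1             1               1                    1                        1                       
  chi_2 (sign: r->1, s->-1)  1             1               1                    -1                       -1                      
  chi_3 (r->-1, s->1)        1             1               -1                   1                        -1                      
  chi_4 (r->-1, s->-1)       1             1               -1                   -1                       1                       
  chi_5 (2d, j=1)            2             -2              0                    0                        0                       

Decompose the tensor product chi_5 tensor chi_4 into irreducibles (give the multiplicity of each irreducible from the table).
chi_5 tensor chi_4 = chi_5 (all other irreducibles have multiplicity 0).

Proof sketch: The character of a tensor product is the pointwise product (chi_5 * chi_4)(C) = chi_5(C) * chi_4(C):
  {e}: (2)*(1), {r^2}: (-2)*(1), {r^1, r^3}: (0)*(-1), {s, sr^2, ...}: (0)*(-1), {sr, sr^3, ...}: (0)*(1)
so (chi_5 * chi_4) takes values
  {e} -> 2, {r^2} -> -2, {r^1, r^3} -> 0, {s, sr^2, ...} -> 0, {sr, sr^3, ...} -> 0.
Now take the inner product of this character with each irreducible chi from the table, <chi_5*chi_4, chi> = (1/8) sum_C |C| (chi_5*chi_4)(C) conj(chi(C)):
  <chi_5*chi_4, chi_1> = (1/8)[1*(2)*conj(1) + 1*(-2)*conj(1) + 2*(0)*conj(1) + 2*(0)*conj(1) + 2*(0)*conj(1)]
      = (1/8)[(2) + (-2) + (0) + (0) + (0)] = 0/8 = 0
  <chi_5*chi_4, chi_2> = (1/8)[1*(2)*conj(1) + 1*(-2)*conj(1) + 2*(0)*conj(1) + 2*(0)*conj(-1) + 2*(0)*conj(-1)]
      = (1/8)[(2) + (-2) + (0) + (0) + (0)] = 0/8 = 0
  <chi_5*chi_4, chi_3> = (1/8)[1*(2)*conj(1) + 1*(-2)*conj(1) + 2*(0)*conj(-1) + 2*(0)*conj(1) + 2*(0)*conj(-1)]
      = (1/8)[(2) + (-2) + (0) + (0) + (0)] = 0/8 = 0
  <chi_5*chi_4, chi_4> = (1/8)[1*(2)*conj(1) + 1*(-2)*conj(1) + 2*(0)*conj(-1) + 2*(0)*conj(-1) + 2*(0)*conj(1)]
      = (1/8)[(2) + (-2) + (0) + (0) + (0)] = 0/8 = 0
  <chi_5*chi_4, chi_5> = (1/8)[1*(2)*conj(2) + 1*(-2)*conj(-2) + 2*(0)*conj(0) + 2*(0)*conj(0) + 2*(0)*conj(0)]
      = (1/8)[(4) + (4) + (0) + (0) + (0)] = 8/8 = 1
Hence the multiplicities are chi_5: 1. Dimension check: dim(chi_5)*dim(chi_4) = 2*1 = 2 and sum (mult * dim) = 1*2 = 2.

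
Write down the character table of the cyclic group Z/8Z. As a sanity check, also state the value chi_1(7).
Character table of Z/8Z (irreps indexed chi_0,...,chi_7 with chi_k(m) = zeta_8^(k*m), zeta_8 = exp(2*pi*i/8)):
  irrep \ class  {0} (size 1)  {1} (size 1)    {2} (size 1)  {3} (size 1)    {4} (size 1)  {5} (size 1)    {6} (size 1)  {7} (size 1)  
  chi_0          1             1               1             1               1             1               1             1             
  chi_1          1             exp(I*pi/4)     I             exp(3*I*pi/4)   -1            exp(-3*I*pi/4)  -I            exp(-I*pi/4)  
  chi_2          1             I               -1            -I              1             I               -1            -I            
  chi_3          1             exp(3*I*pi/4)   -I            exp(I*pi/4)     -1            exp(-I*pi/4)    I             exp(-3*I*pi/4)
  chi_4          1             -1              1             -1              1             -1              1             -1            
  chi_5          1             exp(-3*I*pi/4)  I             exp(-I*pi/4)    -1            exp(I*pi/4)     -I            exp(3*I*pi/4) 
  chi_6          1             -I              -1            I               1             -I              -1            I             
  chi_7          1             exp(-I*pi/4)    -I            exp(-3*I*pi/4)  -1            exp(3*I*pi/4)   I             exp(I*pi/4)   

Spot check: chi_1(7) = zeta_8^(1*7) = zeta_8^7 = exp(-I*pi/4).

Why: Z/8Z is abelian, so all 8 irreducible complex representations are 1-dimensional. They are given by chi_k(m) = zeta_8^(k*m) for k = 0,...,7. Row orthogonality: sum_m chi_k(m) conj(chi_l(m)) = 8 * [k = l].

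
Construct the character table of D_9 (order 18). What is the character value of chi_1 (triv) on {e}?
Conjugacy classes: {e} of size 1, {r^1, r^8} of size 2, {r^2, r^7} of size 2, {r^3, r^6} of size 2, {r^4, r^5} of size 2, {s, sr, ..., sr^8} of size 9.
Character table:
  irrep \ class              {e} (size 1)  {r^1, r^8} (size 2)  {r^2, r^7} (size 2)  {r^3, r^6} (size 2)  {r^4, r^5} (size 2)  {s, sr, ..., sr^8} (size 9)
  chi_1 (triv)               1             1                    1                    1                    1                    1                          
  chi_2 (sign: r->1, s->-1)  1             1                    1                    1                    1                    -1                         
  chi_3 (2d, j=1)            2             2*cos(2*pi/9)        2*cos(4*pi/9)        -1                   -2*cos(pi/9)         0                          
  chi_4 (2d, j=2)            2             2*cos(4*pi/9)        -2*cos(pi/9)         -1                   2*cos(2*pi/9)        0                          
  chi_5 (2d, j=3)            2             -1                   -1                   2                    -1                   0                          
  chi_6 (2d, j=4)            2             -2*cos(pi/9)         2*cos(2*pi/9)        -1                   2*cos(4*pi/9)        0                          

Spot check: chi_1 (triv) on {e} = 1.

Justification: D_9 has order 2*9 = 18 with 6 conjugacy classes, hence 6 irreducibles. Sum of squared dims 1 + 1 + 4 + 4 + 4 + 4 = 18 = |G|. Linear characters come from the abelianisation; the 2-dimensional irreps have character r^k -> 2*cos(2*pi*j*k/9), reflections -> 0.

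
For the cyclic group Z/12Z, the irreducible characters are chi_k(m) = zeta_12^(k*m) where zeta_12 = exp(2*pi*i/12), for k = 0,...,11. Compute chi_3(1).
chi_3(1) = zeta_12^3 = I

Reasoning: chi_3(1) = zeta_12^(3*1) = zeta_12^3. Since zeta_12^12 = 1, this equals zeta_12^3 = exp(2*pi*i*3/12) = I.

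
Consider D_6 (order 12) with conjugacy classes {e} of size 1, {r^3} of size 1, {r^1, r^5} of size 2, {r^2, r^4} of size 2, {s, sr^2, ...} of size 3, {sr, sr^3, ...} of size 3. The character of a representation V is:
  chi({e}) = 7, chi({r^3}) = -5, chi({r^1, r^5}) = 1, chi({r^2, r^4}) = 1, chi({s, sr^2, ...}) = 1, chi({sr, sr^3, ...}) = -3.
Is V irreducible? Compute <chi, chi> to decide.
Not irreducible (reducible): <chi, chi> = 9 > 1.

Reasoning: <chi, chi> = (1/|G|) sum_C |C| * |chi(C)|^2 = (1/12)[1*|7|^2 + 1*|-5|^2 + 2*|1|^2 + 2*|1|^2 + 3*|1|^2 + 3*|-3|^2]
  = (1/12)[(49) + (25) + (2) + (2) + (3) + (27)] = 108/12 = 9.
A character is irreducible iff <chi, chi> = 1, so this representation is reducible.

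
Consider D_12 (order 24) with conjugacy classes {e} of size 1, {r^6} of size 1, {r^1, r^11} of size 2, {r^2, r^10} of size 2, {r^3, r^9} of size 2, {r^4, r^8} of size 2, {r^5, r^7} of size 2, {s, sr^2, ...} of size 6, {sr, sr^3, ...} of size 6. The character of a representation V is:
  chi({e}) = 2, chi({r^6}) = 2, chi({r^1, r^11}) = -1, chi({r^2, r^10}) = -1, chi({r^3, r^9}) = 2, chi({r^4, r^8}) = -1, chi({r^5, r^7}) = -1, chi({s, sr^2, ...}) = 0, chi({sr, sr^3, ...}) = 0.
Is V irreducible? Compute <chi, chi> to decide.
Irreducible: <chi, chi> = 1.

Details: <chi, chi> = (1/|G|) sum_C |C| * |chi(C)|^2 = (1/24)[1*|2|^2 + 1*|2|^2 + 2*|-1|^2 + 2*|-1|^2 + 2*|2|^2 + 2*|-1|^2 + 2*|-1|^2 + 6*|0|^2 + 6*|0|^2]
  = (1/24)[(4) + (4) + (2) + (2) + (8) + (2) + (2) + (0) + (0)] = 24/24 = 1.
A character is irreducible iff <chi, chi> = 1, so this representation is irreducible.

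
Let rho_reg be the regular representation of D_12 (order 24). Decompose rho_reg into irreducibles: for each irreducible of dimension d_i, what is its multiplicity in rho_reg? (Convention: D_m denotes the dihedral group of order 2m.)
Each irreducible V_i of dimension d_i appears with multiplicity d_i, i.e. rho_reg = (direct sum over all irreducibles V_i) d_i V_i. The irreducible dimensions for D_12 are 1, 1, 1, 1, 2, 2, 2, 2, 2: 4 irreducibles of dimension 1, each with multiplicity 1; 5 irreducibles of dimension 2, each with multiplicity 2. Total dimension 4*1*1 + 5*2*2 = 24 = |G|.

Justification: General theorem: in the regular representation of a finite group G, each irreducible appears with multiplicity equal to its dimension. Check: dim(rho_reg) = sum d_i^2 = 1 + 1 + 1 + 1 + 4 + 4 + 4 + 4 + 4 = 24 = |G|.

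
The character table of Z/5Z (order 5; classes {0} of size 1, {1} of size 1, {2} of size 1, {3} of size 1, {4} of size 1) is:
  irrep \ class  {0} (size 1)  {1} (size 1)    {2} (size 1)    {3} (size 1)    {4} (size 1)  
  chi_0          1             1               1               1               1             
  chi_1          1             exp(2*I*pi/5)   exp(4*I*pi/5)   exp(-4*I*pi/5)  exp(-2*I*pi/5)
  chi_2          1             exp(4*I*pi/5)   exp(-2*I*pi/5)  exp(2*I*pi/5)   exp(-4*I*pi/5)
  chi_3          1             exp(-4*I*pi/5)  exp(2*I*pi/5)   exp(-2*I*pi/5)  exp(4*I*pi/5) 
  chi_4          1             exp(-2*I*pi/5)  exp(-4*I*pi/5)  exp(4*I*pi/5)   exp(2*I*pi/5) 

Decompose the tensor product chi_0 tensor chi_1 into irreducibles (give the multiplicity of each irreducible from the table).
chi_0 tensor chi_1 = chi_1 (all other irreducibles have multiplicity 0).

Working: The character of a tensor product is the pointwise product (chi_0 * chi_1)(C) = chi_0(C) * chi_1(C):
  {0}: (1)*(1), {1}: (1)*(exp(2*I*pi/5)), {2}: (1)*(exp(4*I*pi/5)), {3}: (1)*(exp(-4*I*pi/5)), {4}: (1)*(exp(-2*I*pi/5))
so (chi_0 * chi_1) takes values
  {0} -> 1, {1} -> exp(2*I*pi/5), {2} -> exp(4*I*pi/5), {3} -> exp(-4*I*pi/5), {4} -> exp(-2*I*pi/5).
Now take the inner product of this character with each irreducible chi from the table, <chi_0*chi_1, chi> = (1/5) sum_C |C| (chi_0*chi_1)(C) conj(chi(C)):
  <chi_0*chi_1, chi_0> = (1/5)[1*(1)*conj(1) + 1*(exp(2*I*pi/5))*conj(1) + 1*(exp(4*I*pi/5))*conj(1) + 1*(exp(-4*I*pi/5))*conj(1) + 1*(exp(-2*I*pi/5))*conj(1)]
      = (1/5)[(1) + (exp(2*I*pi/5)) + (exp(4*I*pi/5)) + (exp(-4*I*pi/5)) + (exp(-2*I*pi/5))] = 0/5 = 0
  <chi_0*chi_1, chi_1> = (1/5)[1*(1)*conj(1) + 1*(exp(2*I*pi/5))*conj(exp(2*I*pi/5)) + 1*(exp(4*I*pi/5))*conj(exp(4*I*pi/5)) + 1*(exp(-4*I*pi/5))*conj(exp(-4*I*pi/5)) + 1*(exp(-2*I*pi/5))*conj(exp(-2*I*pi/5))]
      = (1/5)[(1) + (1) + (1) + (1) + (1)] = 5/5 = 1
  <chi_0*chi_1, chi_2> = (1/5)[1*(1)*conj(1) + 1*(exp(2*I*pi/5))*conj(exp(4*I*pi/5)) + 1*(exp(4*I*pi/5))*conj(exp(-2*I*pi/5)) + 1*(exp(-4*I*pi/5))*conj(exp(2*I*pi/5)) + 1*(exp(-2*I*pi/5))*conj(exp(-4*I*pi/5))]
      = (1/5)[(1) + (exp(-2*I*pi/5)) + (exp(-4*I*pi/5)) + (exp(4*I*pi/5)) + (exp(2*I*pi/5))] = 0/5 = 0
  <chi_0*chi_1, chi_3> = (1/5)[1*(1)*conj(1) + 1*(exp(2*I*pi/5))*conj(exp(-4*I*pi/5)) + 1*(exp(4*I*pi/5))*conj(exp(2*I*pi/5)) + 1*(exp(-4*I*pi/5))*conj(exp(-2*I*pi/5)) + 1*(exp(-2*I*pi/5))*conj(exp(4*I*pi/5))]
      = (1/5)[(1) + (exp(-4*I*pi/5)) + (exp(2*I*pi/5)) + (exp(-2*I*pi/5)) + (exp(4*I*pi/5))] = 0/5 = 0
  <chi_0*chi_1, chi_4> = (1/5)[1*(1)*conj(1) + 1*(exp(2*I*pi/5))*conj(exp(-2*I*pi/5)) + 1*(exp(4*I*pi/5))*conj(exp(-4*I*pi/5)) + 1*(exp(-4*I*pi/5))*conj(exp(4*I*pi/5)) + 1*(exp(-2*I*pi/5))*conj(exp(2*I*pi/5))]
      = (1/5)[(1) + (exp(4*I*pi/5)) + (exp(-2*I*pi/5)) + (exp(2*I*pi/5)) + (exp(-4*I*pi/5))] = 0/5 = 0
(Exp terms are combined using exp(i*s)*conj(exp(i*t)) = exp(i*(s-t)), and sums of them are collapsed using the identity that for every m > 1 the m distinct m-th roots of unity sum to 0, e.g. 1 + exp(2*I*pi/3) + exp(-2*I*pi/3) = 0.)
Hence the multiplicities are chi_1: 1. Dimension check: dim(chi_0)*dim(chi_1) = 1*1 = 1 and sum (mult * dim) = 1*1 = 1.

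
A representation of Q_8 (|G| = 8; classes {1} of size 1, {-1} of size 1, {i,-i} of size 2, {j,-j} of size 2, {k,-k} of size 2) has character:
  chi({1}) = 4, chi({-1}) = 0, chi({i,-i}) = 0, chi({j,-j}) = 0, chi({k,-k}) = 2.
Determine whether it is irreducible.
Not irreducible (reducible): <chi, chi> = 3 > 1.

Why: <chi, chi> = (1/|G|) sum_C |C| * |chi(C)|^2 = (1/8)[1*|4|^2 + 1*|0|^2 + 2*|0|^2 + 2*|0|^2 + 2*|2|^2]
  = (1/8)[(16) + (0) + (0) + (0) + (8)] = 24/8 = 3.
A character is irreducible iff <chi, chi> = 1, so this representation is reducible.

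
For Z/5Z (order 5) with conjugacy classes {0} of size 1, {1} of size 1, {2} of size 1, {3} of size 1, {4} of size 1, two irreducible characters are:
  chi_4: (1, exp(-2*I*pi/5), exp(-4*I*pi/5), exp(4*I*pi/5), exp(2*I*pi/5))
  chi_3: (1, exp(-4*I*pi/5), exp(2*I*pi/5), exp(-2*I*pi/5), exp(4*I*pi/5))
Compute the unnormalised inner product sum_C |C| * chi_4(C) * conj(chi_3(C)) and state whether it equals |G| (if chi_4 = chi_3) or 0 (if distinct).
Sum = 0; so <chi_4, chi_3> = 0 (distinct irreducibles are orthogonal).

Why: Compute term by term over conjugacy classes (|C| * chi_4(C) * conj(chi_3(C))):
  1*(1)*conj(1) + 1*(exp(-2*I*pi/5))*conj(exp(-4*I*pi/5)) + 1*(exp(-4*I*pi/5))*conj(exp(2*I*pi/5)) + 1*(exp(4*I*pi/5))*conj(exp(-2*I*pi/5)) + 1*(exp(2*I*pi/5))*conj(exp(4*I*pi/5))
  = (1) + (exp(2*I*pi/5)) + (exp(4*I*pi/5)) + (exp(-4*I*pi/5)) + (exp(-2*I*pi/5))
  = 0.
(Exp terms are combined using exp(i*s)*conj(exp(i*t)) = exp(i*(s-t)), and sums of them are collapsed using the identity that for every m > 1 the m distinct m-th roots of unity sum to 0, e.g. 1 + exp(2*I*pi/3) + exp(-2*I*pi/3) = 0.)
Dividing by |G| = 5 gives 0/5 = 0, matching the row-orthogonality relation <chi_4, chi_3> = [chi_4 = chi_3].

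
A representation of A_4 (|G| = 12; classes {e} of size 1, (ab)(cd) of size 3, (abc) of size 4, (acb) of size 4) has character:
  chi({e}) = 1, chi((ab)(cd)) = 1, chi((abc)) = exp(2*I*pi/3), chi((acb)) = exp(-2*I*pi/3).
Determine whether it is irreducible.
Irreducible: <chi, chi> = 1.

Argument: <chi, chi> = (1/|G|) sum_C |C| * |chi(C)|^2 = (1/12)[1*|1|^2 + 3*|1|^2 + 4*|exp(2*I*pi/3)|^2 + 4*|exp(-2*I*pi/3)|^2]
  = (1/12)[(1) + (3) + (4) + (4)] = 12/12 = 1.
(Exp terms are combined using exp(i*s)*conj(exp(i*t)) = exp(i*(s-t)), and sums of them are collapsed using the identity that for every m > 1 the m distinct m-th roots of unity sum to 0, e.g. 1 + exp(2*I*pi/3) + exp(-2*I*pi/3) = 0.)
A character is irreducible iff <chi, chi> = 1, so this representation is irreducible.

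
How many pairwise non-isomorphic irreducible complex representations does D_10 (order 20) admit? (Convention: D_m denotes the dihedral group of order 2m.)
8

The number of irreducible complex representations of a finite group equals its number of conjugacy classes. D_10 has 8 conjugacy classes (n/2 + 3 for n even), so D_10 (order 20) has exactly 8 irreducible complex representations.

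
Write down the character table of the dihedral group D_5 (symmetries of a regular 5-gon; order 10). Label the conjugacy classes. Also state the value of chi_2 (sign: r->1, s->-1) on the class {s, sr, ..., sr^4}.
Conjugacy classes: {e} of size 1, {r^1, r^4} of size 2, {r^2, r^3} of size 2, {s, sr, ..., sr^4} of size 5.
Character table:
  irrep \ class              {e} (size 1)  {r^1, r^4} (size 2)  {r^2, r^3} (size 2)  {s, sr, ..., sr^4} (size 5)
  chi_1 (triv)               1             1                    1                    1                          
  chi_2 (sign: r->1, s->-1)  1             1                    1                    -1                         
  chi_3 (2d, j=1)            2             -1/2 + sqrt(5)/2     -sqrt(5)/2 - 1/2     0                          
  chi_4 (2d, j=2)            2             -sqrt(5)/2 - 1/2     -1/2 + sqrt(5)/2     0                          

Spot check: chi_2 (sign: r->1, s->-1) on {s, sr, ..., sr^4} = -1.

Derivation: D_5 has order 2*5 = 10 with 4 conjugacy classes, hence 4 irreducibles. Sum of squared dims 1 + 1 + 4 + 4 = 10 = |G|. Linear characters come from the abelianisation; the 2-dimensional irreps have character r^k -> 2*cos(2*pi*j*k/5), reflections -> 0.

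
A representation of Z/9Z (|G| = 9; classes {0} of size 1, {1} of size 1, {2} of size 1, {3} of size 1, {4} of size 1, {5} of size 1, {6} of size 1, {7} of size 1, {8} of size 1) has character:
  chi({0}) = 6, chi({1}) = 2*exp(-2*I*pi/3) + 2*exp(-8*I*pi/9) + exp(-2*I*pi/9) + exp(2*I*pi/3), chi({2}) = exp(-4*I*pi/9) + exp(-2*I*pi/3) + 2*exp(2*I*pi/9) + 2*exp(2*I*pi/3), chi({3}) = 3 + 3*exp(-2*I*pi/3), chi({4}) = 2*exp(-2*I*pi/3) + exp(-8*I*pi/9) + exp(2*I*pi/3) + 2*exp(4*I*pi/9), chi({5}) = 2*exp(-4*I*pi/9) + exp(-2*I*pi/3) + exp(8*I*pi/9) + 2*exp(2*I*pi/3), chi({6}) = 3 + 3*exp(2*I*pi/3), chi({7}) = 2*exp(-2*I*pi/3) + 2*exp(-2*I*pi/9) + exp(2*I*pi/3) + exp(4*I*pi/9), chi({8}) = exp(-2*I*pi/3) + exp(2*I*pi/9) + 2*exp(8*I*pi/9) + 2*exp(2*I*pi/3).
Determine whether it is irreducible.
Not irreducible (reducible): <chi, chi> = 10 > 1.

<chi, chi> = (1/|G|) sum_C |C| * |chi(C)|^2 = (1/9)[1*|6|^2 + 1*|2*exp(-2*I*pi/3) + 2*exp(-8*I*pi/9) + exp(-2*I*pi/9) + exp(2*I*pi/3)|^2 + 1*|exp(-4*I*pi/9) + exp(-2*I*pi/3) + 2*exp(2*I*pi/9) + 2*exp(2*I*pi/3)|^2 + 1*|3 + 3*exp(-2*I*pi/3)|^2 + 1*|2*exp(-2*I*pi/3) + exp(-8*I*pi/9) + exp(2*I*pi/3) + 2*exp(4*I*pi/9)|^2 + 1*|2*exp(-4*I*pi/9) + exp(-2*I*pi/3) + exp(8*I*pi/9) + 2*exp(2*I*pi/3)|^2 + 1*|3 + 3*exp(2*I*pi/3)|^2 + 1*|2*exp(-2*I*pi/3) + 2*exp(-2*I*pi/9) + exp(2*I*pi/3) + exp(4*I*pi/9)|^2 + 1*|exp(-2*I*pi/3) + exp(2*I*pi/9) + 2*exp(8*I*pi/9) + 2*exp(2*I*pi/3)|^2]
  = (1/9)[(36) + (10 + 4*exp(-4*I*pi/9) + 4*exp(-2*I*pi/3) + 4*exp(-2*I*pi/9) + exp(-8*I*pi/9) + exp(8*I*pi/9) + 4*exp(2*I*pi/9) + 4*exp(2*I*pi/3) + 4*exp(4*I*pi/9)) + (10 + 4*exp(-4*I*pi/9) + 4*exp(-2*I*pi/3) + 4*exp(-8*I*pi/9) + exp(-2*I*pi/9) + exp(2*I*pi/9) + 4*exp(8*I*pi/9) + 4*exp(2*I*pi/3) + 4*exp(4*I*pi/9)) + (9) + (10 + 4*exp(-2*I*pi/3) + 4*exp(-2*I*pi/9) + 4*exp(-8*I*pi/9) + exp(-4*I*pi/9) + exp(4*I*pi/9) + 4*exp(8*I*pi/9) + 4*exp(2*I*pi/9) + 4*exp(2*I*pi/3)) + (10 + 4*exp(-2*I*pi/3) + 4*exp(-2*I*pi/9) + 4*exp(-8*I*pi/9) + exp(-4*I*pi/9) + exp(4*I*pi/9) + 4*exp(8*I*pi/9) + 4*exp(2*I*pi/9) + 4*exp(2*I*pi/3)) + (9) + (10 + 4*exp(-4*I*pi/9) + 4*exp(-2*I*pi/3) + 4*exp(-8*I*pi/9) + exp(-2*I*pi/9) + exp(2*I*pi/9) + 4*exp(8*I*pi/9) + 4*exp(2*I*pi/3) + 4*exp(4*I*pi/9)) + (10 + 4*exp(-4*I*pi/9) + 4*exp(-2*I*pi/3) + 4*exp(-2*I*pi/9) + exp(-8*I*pi/9) + exp(8*I*pi/9) + 4*exp(2*I*pi/9) + 4*exp(2*I*pi/3) + 4*exp(4*I*pi/9))] = 90/9 = 10.
(Exp terms are combined using exp(i*s)*conj(exp(i*t)) = exp(i*(s-t)), and sums of them are collapsed using the identity that for every m > 1 the m distinct m-th roots of unity sum to 0, e.g. 1 + exp(2*I*pi/3) + exp(-2*I*pi/3) = 0.)
A character is irreducible iff <chi, chi> = 1, so this representation is reducible.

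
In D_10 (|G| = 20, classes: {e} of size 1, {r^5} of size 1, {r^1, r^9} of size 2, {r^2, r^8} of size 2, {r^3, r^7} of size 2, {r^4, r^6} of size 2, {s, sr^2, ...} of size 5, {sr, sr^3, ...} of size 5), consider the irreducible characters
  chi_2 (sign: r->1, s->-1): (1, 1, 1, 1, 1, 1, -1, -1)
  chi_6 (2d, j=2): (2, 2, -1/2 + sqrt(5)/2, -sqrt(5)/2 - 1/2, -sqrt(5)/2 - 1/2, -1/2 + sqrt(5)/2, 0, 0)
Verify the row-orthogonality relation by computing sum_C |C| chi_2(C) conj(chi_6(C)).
Sum = 0; so <chi_2, chi_6> = 0 (distinct irreducibles are orthogonal).

Justification: Compute term by term over conjugacy classes (|C| * chi_2(C) * conj(chi_6(C))):
  1*(1)*conj(2) + 1*(1)*conj(2) + 2*(1)*conj(-1/2 + sqrt(5)/2) + 2*(1)*conj(-sqrt(5)/2 - 1/2) + 2*(1)*conj(-sqrt(5)/2 - 1/2) + 2*(1)*conj(-1/2 + sqrt(5)/2) + 5*(-1)*conj(0) + 5*(-1)*conj(0)
  = (2) + (2) + (-1 + sqrt(5)) + (-sqrt(5) - 1) + (-sqrt(5) - 1) + (-1 + sqrt(5)) + (0) + (0)
  = 0.
Dividing by |G| = 20 gives 0/20 = 0, matching the row-orthogonality relation <chi_2, chi_6> = [chi_2 = chi_6].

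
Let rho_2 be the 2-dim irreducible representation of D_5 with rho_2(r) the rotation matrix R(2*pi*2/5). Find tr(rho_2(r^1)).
chi_{rho_2}(r^1) = 2*cos(2*pi*2*1/5) = -sqrt(5)/2 - 1/2

Justification: rho_2(r^1) is rotation by angle 2*pi*2*1/5, whose trace is 2*cos(2*pi*2*1/5) = -sqrt(5)/2 - 1/2.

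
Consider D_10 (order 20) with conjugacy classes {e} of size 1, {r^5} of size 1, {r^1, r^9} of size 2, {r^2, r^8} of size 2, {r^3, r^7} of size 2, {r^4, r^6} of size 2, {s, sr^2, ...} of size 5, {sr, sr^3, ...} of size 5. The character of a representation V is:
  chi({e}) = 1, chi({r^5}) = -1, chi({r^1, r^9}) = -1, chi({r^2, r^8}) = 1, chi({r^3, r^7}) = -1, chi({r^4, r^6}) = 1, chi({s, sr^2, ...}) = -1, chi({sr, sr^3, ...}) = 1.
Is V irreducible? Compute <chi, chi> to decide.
Irreducible: <chi, chi> = 1.

Justification: <chi, chi> = (1/|G|) sum_C |C| * |chi(C)|^2 = (1/20)[1*|1|^2 + 1*|-1|^2 + 2*|-1|^2 + 2*|1|^2 + 2*|-1|^2 + 2*|1|^2 + 5*|-1|^2 + 5*|1|^2]
  = (1/20)[(1) + (1) + (2) + (2) + (2) + (2) + (5) + (5)] = 20/20 = 1.
A character is irreducible iff <chi, chi> = 1, so this representation is irreducible.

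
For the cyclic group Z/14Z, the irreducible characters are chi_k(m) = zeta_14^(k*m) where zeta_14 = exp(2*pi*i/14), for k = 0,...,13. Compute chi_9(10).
chi_9(10) = zeta_14^90 = exp(6*I*pi/7)

chi_9(10) = zeta_14^(9*10) = zeta_14^90. Since zeta_14^14 = 1, this equals zeta_14^6 = exp(2*pi*i*6/14) = exp(6*I*pi/7).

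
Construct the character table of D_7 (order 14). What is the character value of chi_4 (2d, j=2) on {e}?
Conjugacy classes: {e} of size 1, {r^1, r^6} of size 2, {r^2, r^5} of size 2, {r^3, r^4} of size 2, {s, sr, ..., sr^6} of size 7.
Character table:
  irrep \ class              {e} (size 1)  {r^1, r^6} (size 2)  {r^2, r^5} (size 2)  {r^3, r^4} (size 2)  {s, sr, ..., sr^6} (size 7)
  chi_1 (triv)               1             1                    1                    1                    1                          
  chi_2 (sign: r->1, s->-1)  1             1                    1                    1                    -1                         
  chi_3 (2d, j=1)            2             2*cos(2*pi/7)        -2*cos(3*pi/7)       -2*cos(pi/7)         0                          
  chi_4 (2d, j=2)            2             -2*cos(3*pi/7)       -2*cos(pi/7)         2*cos(2*pi/7)        0                          
  chi_5 (2d, j=3)            2             -2*cos(pi/7)         2*cos(2*pi/7)        -2*cos(3*pi/7)       0                          

Spot check: chi_4 (2d, j=2) on {e} = 2.

Argument: D_7 has order 2*7 = 14 with 5 conjugacy classes, hence 5 irreducibles. Sum of squared dims 1 + 1 + 4 + 4 + 4 = 14 = |G|. Linear characters come from the abelianisation; the 2-dimensional irreps have character r^k -> 2*cos(2*pi*j*k/7), reflections -> 0.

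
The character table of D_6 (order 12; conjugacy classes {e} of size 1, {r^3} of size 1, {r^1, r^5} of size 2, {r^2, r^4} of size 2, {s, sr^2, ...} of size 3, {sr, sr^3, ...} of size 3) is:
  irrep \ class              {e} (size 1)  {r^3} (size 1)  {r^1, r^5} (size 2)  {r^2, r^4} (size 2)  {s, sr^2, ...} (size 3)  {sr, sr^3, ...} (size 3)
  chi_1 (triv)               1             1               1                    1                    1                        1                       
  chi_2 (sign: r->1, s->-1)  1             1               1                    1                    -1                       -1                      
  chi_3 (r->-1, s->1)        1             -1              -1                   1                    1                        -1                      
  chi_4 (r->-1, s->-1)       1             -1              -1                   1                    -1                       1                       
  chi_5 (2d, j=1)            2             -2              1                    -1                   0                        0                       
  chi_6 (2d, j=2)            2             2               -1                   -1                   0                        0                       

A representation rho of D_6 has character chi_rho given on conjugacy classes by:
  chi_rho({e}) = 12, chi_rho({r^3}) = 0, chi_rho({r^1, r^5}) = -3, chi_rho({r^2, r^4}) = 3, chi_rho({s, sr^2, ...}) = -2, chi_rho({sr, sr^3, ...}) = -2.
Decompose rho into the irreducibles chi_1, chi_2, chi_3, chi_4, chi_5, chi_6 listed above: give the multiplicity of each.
Multiplicities: chi_1: 0, chi_2: 2, chi_3: 2, chi_4: 2, chi_5: 1, chi_6: 2.

Proof sketch: Use <chi_rho, chi> = (1/|G|) sum_C |C| * chi_rho(C) * conj(chi(C)) with |G| = 12 for each irreducible chi in the table:
  <chi_rho, chi_1> = (1/12)[1*(12)*conj(1) + 1*(0)*conj(1) + 2*(-3)*conj(1) + 2*(3)*conj(1) + 3*(-2)*conj(1) + 3*(-2)*conj(1)]
      = (1/12)[(12) + (0) + (-6) + (6) + (-6) + (-6)] = 0/12 = 0
  <chi_rho, chi_2> = (1/12)[1*(12)*conj(1) + 1*(0)*conj(1) + 2*(-3)*conj(1) + 2*(3)*conj(1) + 3*(-2)*conj(-1) + 3*(-2)*conj(-1)]
      = (1/12)[(12) + (0) + (-6) + (6) + (6) + (6)] = 24/12 = 2
  <chi_rho, chi_3> = (1/12)[1*(12)*conj(1) + 1*(0)*conj(-1) + 2*(-3)*conj(-1) + 2*(3)*conj(1) + 3*(-2)*conj(1) + 3*(-2)*conj(-1)]
      = (1/12)[(12) + (0) + (6) + (6) + (-6) + (6)] = 24/12 = 2
  <chi_rho, chi_4> = (1/12)[1*(12)*conj(1) + 1*(0)*conj(-1) + 2*(-3)*conj(-1) + 2*(3)*conj(1) + 3*(-2)*conj(-1) + 3*(-2)*conj(1)]
      = (1/12)[(12) + (0) + (6) + (6) + (6) + (-6)] = 24/12 = 2
  <chi_rho, chi_5> = (1/12)[1*(12)*conj(2) + 1*(0)*conj(-2) + 2*(-3)*conj(1) + 2*(3)*conj(-1) + 3*(-2)*conj(0) + 3*(-2)*conj(0)]
      = (1/12)[(24) + (0) + (-6) + (-6) + (0) + (0)] = 12/12 = 1
  <chi_rho, chi_6> = (1/12)[1*(12)*conj(2) + 1*(0)*conj(2) + 2*(-3)*conj(-1) + 2*(3)*conj(-1) + 3*(-2)*conj(0) + 3*(-2)*conj(0)]
      = (1/12)[(24) + (0) + (6) + (-6) + (0) + (0)] = 24/12 = 2
Dimension check: dim(rho) = sum (mult * dim) = 0*1 + 2*1 + 2*1 + 2*1 + 1*2 + 2*2 = 12 = chi_rho(e) = 12.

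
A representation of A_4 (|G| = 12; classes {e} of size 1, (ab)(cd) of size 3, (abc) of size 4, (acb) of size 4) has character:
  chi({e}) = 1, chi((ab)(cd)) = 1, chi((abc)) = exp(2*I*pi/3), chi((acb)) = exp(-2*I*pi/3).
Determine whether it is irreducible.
Irreducible: <chi, chi> = 1.

Details: <chi, chi> = (1/|G|) sum_C |C| * |chi(C)|^2 = (1/12)[1*|1|^2 + 3*|1|^2 + 4*|exp(2*I*pi/3)|^2 + 4*|exp(-2*I*pi/3)|^2]
  = (1/12)[(1) + (3) + (4) + (4)] = 12/12 = 1.
(Exp terms are combined using exp(i*s)*conj(exp(i*t)) = exp(i*(s-t)), and sums of them are collapsed using the identity that for every m > 1 the m distinct m-th roots of unity sum to 0, e.g. 1 + exp(2*I*pi/3) + exp(-2*I*pi/3) = 0.)
A character is irreducible iff <chi, chi> = 1, so this representation is irreducible.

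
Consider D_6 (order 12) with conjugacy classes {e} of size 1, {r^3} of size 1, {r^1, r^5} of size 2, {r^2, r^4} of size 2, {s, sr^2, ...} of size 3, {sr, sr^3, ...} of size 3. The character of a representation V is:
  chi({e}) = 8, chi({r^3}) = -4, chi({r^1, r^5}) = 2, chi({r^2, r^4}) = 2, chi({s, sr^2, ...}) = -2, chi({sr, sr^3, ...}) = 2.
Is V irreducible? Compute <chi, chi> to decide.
Not irreducible (reducible): <chi, chi> = 10 > 1.

Solution. <chi, chi> = (1/|G|) sum_C |C| * |chi(C)|^2 = (1/12)[1*|8|^2 + 1*|-4|^2 + 2*|2|^2 + 2*|2|^2 + 3*|-2|^2 + 3*|2|^2]
  = (1/12)[(64) + (16) + (8) + (8) + (12) + (12)] = 120/12 = 10.
A character is irreducible iff <chi, chi> = 1, so this representation is reducible.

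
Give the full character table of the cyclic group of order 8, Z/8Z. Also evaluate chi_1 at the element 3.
Character table of Z/8Z (irreps indexed chi_0,...,chi_7 with chi_k(m) = zeta_8^(k*m), zeta_8 = exp(2*pi*i/8)):
  irrep \ class  {0} (size 1)  {1} (size 1)    {2} (size 1)  {3} (size 1)    {4} (size 1)  {5} (size 1)    {6} (size 1)  {7} (size 1)  
  chi_0          1             1               1             1               1             1               1             1             
  chi_1          1             exp(I*pi/4)     I             exp(3*I*pi/4)   -1            exp(-3*I*pi/4)  -I            exp(-I*pi/4)  
  chi_2          1             I               -1            -I              1             I               -1            -I            
  chi_3          1             exp(3*I*pi/4)   -I            exp(I*pi/4)     -1            exp(-I*pi/4)    I             exp(-3*I*pi/4)
  chi_4          1             -1              1             -1              1             -1              1             -1            
  chi_5          1             exp(-3*I*pi/4)  I             exp(-I*pi/4)    -1            exp(I*pi/4)     -I            exp(3*I*pi/4) 
  chi_6          1             -I              -1            I               1             -I              -1            I             
  chi_7          1             exp(-I*pi/4)    -I            exp(-3*I*pi/4)  -1            exp(3*I*pi/4)   I             exp(I*pi/4)   

Spot check: chi_1(3) = zeta_8^(1*3) = zeta_8^3 = exp(3*I*pi/4).

Solution. Z/8Z is abelian, so all 8 irreducible complex representations are 1-dimensional. They are given by chi_k(m) = zeta_8^(k*m) for k = 0,...,7. Row orthogonality: sum_m chi_k(m) conj(chi_l(m)) = 8 * [k = l].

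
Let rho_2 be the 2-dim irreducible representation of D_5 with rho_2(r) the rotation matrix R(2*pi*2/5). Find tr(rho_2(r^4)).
chi_{rho_2}(r^4) = 2*cos(2*pi*2*4/5) = -sqrt(5)/2 - 1/2

Solution. rho_2(r^4) is rotation by angle 2*pi*2*4/5, whose trace is 2*cos(2*pi*2*4/5) = -sqrt(5)/2 - 1/2.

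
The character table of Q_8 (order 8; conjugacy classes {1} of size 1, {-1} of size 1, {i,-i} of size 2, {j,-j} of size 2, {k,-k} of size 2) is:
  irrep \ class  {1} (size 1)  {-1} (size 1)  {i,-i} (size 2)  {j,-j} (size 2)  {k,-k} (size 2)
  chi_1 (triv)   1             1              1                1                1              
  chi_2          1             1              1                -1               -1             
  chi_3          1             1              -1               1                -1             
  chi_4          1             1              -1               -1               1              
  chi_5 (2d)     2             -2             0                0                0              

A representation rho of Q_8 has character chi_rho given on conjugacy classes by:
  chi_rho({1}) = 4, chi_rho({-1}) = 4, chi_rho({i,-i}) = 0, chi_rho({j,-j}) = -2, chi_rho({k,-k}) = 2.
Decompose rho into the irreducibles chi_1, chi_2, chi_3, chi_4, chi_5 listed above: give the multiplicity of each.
Multiplicities: chi_1: 1, chi_2: 1, chi_3: 0, chi_4: 2, chi_5: 0.

Use <chi_rho, chi> = (1/|G|) sum_C |C| * chi_rho(C) * conj(chi(C)) with |G| = 8 for each irreducible chi in the table:
  <chi_rho, chi_1> = (1/8)[1*(4)*conj(1) + 1*(4)*conj(1) + 2*(0)*conj(1) + 2*(-2)*conj(1) + 2*(2)*conj(1)]
      = (1/8)[(4) + (4) + (0) + (-4) + (4)] = 8/8 = 1
  <chi_rho, chi_2> = (1/8)[1*(4)*conj(1) + 1*(4)*conj(1) + 2*(0)*conj(1) + 2*(-2)*conj(-1) + 2*(2)*conj(-1)]
      = (1/8)[(4) + (4) + (0) + (4) + (-4)] = 8/8 = 1
  <chi_rho, chi_3> = (1/8)[1*(4)*conj(1) + 1*(4)*conj(1) + 2*(0)*conj(-1) + 2*(-2)*conj(1) + 2*(2)*conj(-1)]
      = (1/8)[(4) + (4) + (0) + (-4) + (-4)] = 0/8 = 0
  <chi_rho, chi_4> = (1/8)[1*(4)*conj(1) + 1*(4)*conj(1) + 2*(0)*conj(-1) + 2*(-2)*conj(-1) + 2*(2)*conj(1)]
      = (1/8)[(4) + (4) + (0) + (4) + (4)] = 16/8 = 2
  <chi_rho, chi_5> = (1/8)[1*(4)*conj(2) + 1*(4)*conj(-2) + 2*(0)*conj(0) + 2*(-2)*conj(0) + 2*(2)*conj(0)]
      = (1/8)[(8) + (-8) + (0) + (0) + (0)] = 0/8 = 0
Dimension check: dim(rho) = sum (mult * dim) = 1*1 + 1*1 + 0*1 + 2*1 + 0*2 = 4 = chi_rho(e) = 4.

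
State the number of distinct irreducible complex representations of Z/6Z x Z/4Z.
24

Justification: The number of irreducible complex representations of a finite group equals its number of conjugacy classes. Z/6Z x Z/4Z is abelian of order 24, so every element is its own conjugacy class: 24 classes, so Z/6Z x Z/4Z (order 24) has exactly 24 irreducible complex representations.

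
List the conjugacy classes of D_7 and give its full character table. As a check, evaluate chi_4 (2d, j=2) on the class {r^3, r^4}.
Conjugacy classes: {e} of size 1, {r^1, r^6} of size 2, {r^2, r^5} of size 2, {r^3, r^4} of size 2, {s, sr, ..., sr^6} of size 7.
Character table:
  irrep \ class              {e} (size 1)  {r^1, r^6} (size 2)  {r^2, r^5} (size 2)  {r^3, r^4} (size 2)  {s, sr, ..., sr^6} (size 7)
  chi_1 (triv)               1             1                    1                    1                    1                          
  chi_2 (sign: r->1, s->-1)  1             1                    1                    1                    -1                         
  chi_3 (2d, j=1)            2             2*cos(2*pi/7)        -2*cos(3*pi/7)       -2*cos(pi/7)         0                          
  chi_4 (2d, j=2)            2             -2*cos(3*pi/7)       -2*cos(pi/7)         2*cos(2*pi/7)        0                          
  chi_5 (2d, j=3)            2             -2*cos(pi/7)         2*cos(2*pi/7)        -2*cos(3*pi/7)       0                          

Spot check: chi_4 (2d, j=2) on {r^3, r^4} = 2*cos(2*pi/7).

Explanation: D_7 has order 2*7 = 14 with 5 conjugacy classes, hence 5 irreducibles. Sum of squared dims 1 + 1 + 4 + 4 + 4 = 14 = |G|. Linear characters come from the abelianisation; the 2-dimensional irreps have character r^k -> 2*cos(2*pi*j*k/7), reflections -> 0.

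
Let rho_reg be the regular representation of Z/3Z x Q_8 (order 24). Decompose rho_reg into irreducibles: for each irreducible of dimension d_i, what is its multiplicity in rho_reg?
Each irreducible V_i of dimension d_i appears with multiplicity d_i, i.e. rho_reg = (direct sum over all irreducibles V_i) d_i V_i. The irreducible dimensions for Z/3Z x Q_8 are 1, 1, 1, 1, 1, 1, 1, 1, 1, 1, 1, 1, 2, 2, 2: 12 irreducibles of dimension 1, each with multiplicity 1; 3 irreducibles of dimension 2, each with multiplicity 2. Total dimension 12*1*1 + 3*2*2 = 24 = |G|.

Reasoning: General theorem: in the regular representation of a finite group G, each irreducible appears with multiplicity equal to its dimension. Check: dim(rho_reg) = sum d_i^2 = 1 + 1 + 1 + 1 + 1 + 1 + 1 + 1 + 1 + 1 + 1 + 1 + 4 + 4 + 4 = 24 = |G|.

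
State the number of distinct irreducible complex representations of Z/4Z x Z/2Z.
8

Why: The number of irreducible complex representations of a finite group equals its number of conjugacy classes. Z/4Z x Z/2Z is abelian of order 8, so every element is its own conjugacy class: 8 classes, so Z/4Z x Z/2Z (order 8) has exactly 8 irreducible complex representations.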